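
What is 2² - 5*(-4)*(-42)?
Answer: -836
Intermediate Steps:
2² - 5*(-4)*(-42) = 4 + 20*(-42) = 4 - 840 = -836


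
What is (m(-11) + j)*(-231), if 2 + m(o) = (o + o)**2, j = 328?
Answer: -187110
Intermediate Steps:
m(o) = -2 + 4*o**2 (m(o) = -2 + (o + o)**2 = -2 + (2*o)**2 = -2 + 4*o**2)
(m(-11) + j)*(-231) = ((-2 + 4*(-11)**2) + 328)*(-231) = ((-2 + 4*121) + 328)*(-231) = ((-2 + 484) + 328)*(-231) = (482 + 328)*(-231) = 810*(-231) = -187110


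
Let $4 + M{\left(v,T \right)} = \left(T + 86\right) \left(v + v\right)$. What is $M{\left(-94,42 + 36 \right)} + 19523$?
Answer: $-11313$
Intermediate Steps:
$M{\left(v,T \right)} = -4 + 2 v \left(86 + T\right)$ ($M{\left(v,T \right)} = -4 + \left(T + 86\right) \left(v + v\right) = -4 + \left(86 + T\right) 2 v = -4 + 2 v \left(86 + T\right)$)
$M{\left(-94,42 + 36 \right)} + 19523 = \left(-4 + 172 \left(-94\right) + 2 \left(42 + 36\right) \left(-94\right)\right) + 19523 = \left(-4 - 16168 + 2 \cdot 78 \left(-94\right)\right) + 19523 = \left(-4 - 16168 - 14664\right) + 19523 = -30836 + 19523 = -11313$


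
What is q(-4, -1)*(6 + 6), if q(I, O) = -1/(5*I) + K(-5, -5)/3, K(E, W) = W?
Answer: -97/5 ≈ -19.400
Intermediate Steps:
q(I, O) = -5/3 - 1/(5*I) (q(I, O) = -1/(5*I) - 5/3 = -5/3 - 1/(5*I))
q(-4, -1)*(6 + 6) = ((1/15)*(-3 - 25*(-4))/(-4))*(6 + 6) = ((1/15)*(-1/4)*(-3 + 100))*12 = ((1/15)*(-1/4)*97)*12 = -97/60*12 = -97/5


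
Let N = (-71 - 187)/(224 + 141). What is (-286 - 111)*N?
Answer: 102426/365 ≈ 280.62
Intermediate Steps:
N = -258/365 ≈ -0.70685
(-286 - 111)*N = (-286 - 111)*(-258/365) = -397*(-258/365) = 102426/365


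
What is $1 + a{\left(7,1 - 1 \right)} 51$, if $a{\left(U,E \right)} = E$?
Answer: $1$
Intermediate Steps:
$1 + a{\left(7,1 - 1 \right)} 51 = 1 + \left(1 - 1\right) 51 = 1 + 0 \cdot 51 = 1 + 0 = 1$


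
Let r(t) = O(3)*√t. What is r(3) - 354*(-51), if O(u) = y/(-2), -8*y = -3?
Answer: 18054 - 3*√3/16 ≈ 18054.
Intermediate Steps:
y = 3/8 (y = -⅛*(-3) = 3/8 ≈ 0.37500)
O(u) = -3/16 (O(u) = (3/8)/(-2) = (3/8)*(-½) = -3/16)
r(t) = -3*√t/16
r(3) - 354*(-51) = -3*√3/16 - 354*(-51) = -3*√3/16 + 18054 = 18054 - 3*√3/16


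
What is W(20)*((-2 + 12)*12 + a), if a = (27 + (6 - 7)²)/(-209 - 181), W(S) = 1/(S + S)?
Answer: 11693/3900 ≈ 2.9982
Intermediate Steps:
W(S) = 1/(2*S)
a = -14/195 (a = (27 + (-1)²)/(-390) = (27 + 1)*(-1/390) = 28*(-1/390) = -14/195 ≈ -0.071795)
W(20)*((-2 + 12)*12 + a) = ((½)/20)*((-2 + 12)*12 - 14/195) = ((½)*(1/20))*(10*12 - 14/195) = (120 - 14/195)/40 = (1/40)*(23386/195) = 11693/3900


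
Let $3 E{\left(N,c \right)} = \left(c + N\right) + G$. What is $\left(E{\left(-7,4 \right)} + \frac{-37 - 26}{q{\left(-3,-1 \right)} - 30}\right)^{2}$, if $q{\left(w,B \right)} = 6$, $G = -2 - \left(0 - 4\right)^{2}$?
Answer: $\frac{1225}{64} \approx 19.141$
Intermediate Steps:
$G = -18$ ($G = -2 - \left(-4\right)^{2} = -2 - 16 = -18$)
$E{\left(N,c \right)} = -6 + \frac{N}{3} + \frac{c}{3}$ ($E{\left(N,c \right)} = \frac{\left(c + N\right) - 18}{3} = \frac{\left(N + c\right) - 18}{3} = \frac{-18 + N + c}{3} = -6 + \frac{N}{3} + \frac{c}{3}$)
$\left(E{\left(-7,4 \right)} + \frac{-37 - 26}{q{\left(-3,-1 \right)} - 30}\right)^{2} = \left(\left(-6 + \frac{1}{3} \left(-7\right) + \frac{1}{3} \cdot 4\right) + \frac{-37 - 26}{6 - 30}\right)^{2} = \left(\left(-6 - \frac{7}{3} + \frac{4}{3}\right) - \frac{63}{-24}\right)^{2} = \left(-7 - - \frac{21}{8}\right)^{2} = \left(-7 + \frac{21}{8}\right)^{2} = \left(- \frac{35}{8}\right)^{2} = \frac{1225}{64}$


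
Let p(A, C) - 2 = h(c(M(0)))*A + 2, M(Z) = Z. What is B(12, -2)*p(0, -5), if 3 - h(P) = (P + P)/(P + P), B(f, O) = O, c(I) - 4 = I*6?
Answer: -8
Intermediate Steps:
c(I) = 4 + 6*I (c(I) = 4 + I*6 = 4 + 6*I)
h(P) = 2 (h(P) = 3 - (P + P)/(P + P) = 3 - 2*P/(2*P) = 3 - 2*P*1/(2*P) = 3 - 1*1 = 3 - 1 = 2)
p(A, C) = 4 + 2*A (p(A, C) = 2 + (2*A + 2) = 2 + (2 + 2*A) = 4 + 2*A)
B(12, -2)*p(0, -5) = -2*(4 + 2*0) = -2*(4 + 0) = -2*4 = -8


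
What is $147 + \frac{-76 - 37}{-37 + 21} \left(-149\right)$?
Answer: $- \frac{14485}{16} \approx -905.31$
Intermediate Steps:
$147 + \frac{-76 - 37}{-37 + 21} \left(-149\right) = 147 + - \frac{113}{-16} \left(-149\right) = 147 + \left(-113\right) \left(- \frac{1}{16}\right) \left(-149\right) = 147 + \frac{113}{16} \left(-149\right) = 147 - \frac{16837}{16} = - \frac{14485}{16}$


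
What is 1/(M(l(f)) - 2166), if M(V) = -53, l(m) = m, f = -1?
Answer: -1/2219 ≈ -0.00045065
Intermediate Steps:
1/(M(l(f)) - 2166) = 1/(-53 - 2166) = 1/(-2219) = -1/2219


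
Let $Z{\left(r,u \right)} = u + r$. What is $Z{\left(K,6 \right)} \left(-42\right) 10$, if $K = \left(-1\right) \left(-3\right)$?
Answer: $-3780$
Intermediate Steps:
$K = 3$
$Z{\left(r,u \right)} = r + u$
$Z{\left(K,6 \right)} \left(-42\right) 10 = \left(3 + 6\right) \left(-42\right) 10 = 9 \left(-42\right) 10 = \left(-378\right) 10 = -3780$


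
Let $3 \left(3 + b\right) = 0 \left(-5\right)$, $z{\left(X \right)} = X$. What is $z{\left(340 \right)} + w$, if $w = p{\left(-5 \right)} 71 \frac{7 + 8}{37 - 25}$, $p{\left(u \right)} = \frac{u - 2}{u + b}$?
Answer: $\frac{13365}{32} \approx 417.66$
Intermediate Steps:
$b = -3$ ($b = -3 + \frac{0 \left(-5\right)}{3} = -3 + \frac{1}{3} \cdot 0 = -3 + 0 = -3$)
$p{\left(u \right)} = \frac{-2 + u}{-3 + u}$ ($p{\left(u \right)} = \frac{u - 2}{u - 3} = \frac{-2 + u}{-3 + u}$)
$w = \frac{2485}{32}$ ($w = \frac{-2 - 5}{-3 - 5} \cdot 71 \frac{7 + 8}{37 - 25} = \frac{1}{-8} \left(-7\right) 71 \cdot \frac{15}{12} = \left(- \frac{1}{8}\right) \left(-7\right) 71 \cdot 15 \cdot \frac{1}{12} = \frac{7}{8} \cdot 71 \cdot \frac{5}{4} = \frac{497}{8} \cdot \frac{5}{4} = \frac{2485}{32} \approx 77.656$)
$z{\left(340 \right)} + w = 340 + \frac{2485}{32} = \frac{13365}{32}$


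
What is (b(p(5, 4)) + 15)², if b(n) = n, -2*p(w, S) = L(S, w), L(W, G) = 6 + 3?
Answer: 441/4 ≈ 110.25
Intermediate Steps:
L(W, G) = 9
p(w, S) = -9/2 (p(w, S) = -½*9 = -9/2)
(b(p(5, 4)) + 15)² = (-9/2 + 15)² = (21/2)² = 441/4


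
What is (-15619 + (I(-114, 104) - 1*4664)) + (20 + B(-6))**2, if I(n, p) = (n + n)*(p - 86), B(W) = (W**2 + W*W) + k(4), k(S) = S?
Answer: -15171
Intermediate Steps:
B(W) = 4 + 2*W**2 (B(W) = (W**2 + W*W) + 4 = (W**2 + W**2) + 4 = 2*W**2 + 4 = 4 + 2*W**2)
I(n, p) = 2*n*(-86 + p) (I(n, p) = (2*n)*(-86 + p) = 2*n*(-86 + p))
(-15619 + (I(-114, 104) - 1*4664)) + (20 + B(-6))**2 = (-15619 + (2*(-114)*(-86 + 104) - 1*4664)) + (20 + (4 + 2*(-6)**2))**2 = (-15619 + (2*(-114)*18 - 4664)) + (20 + (4 + 2*36))**2 = (-15619 + (-4104 - 4664)) + (20 + (4 + 72))**2 = (-15619 - 8768) + (20 + 76)**2 = -24387 + 96**2 = -24387 + 9216 = -15171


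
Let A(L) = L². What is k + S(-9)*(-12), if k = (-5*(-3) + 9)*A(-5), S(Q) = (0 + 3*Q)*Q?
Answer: -2316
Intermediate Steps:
S(Q) = 3*Q² (S(Q) = (3*Q)*Q = 3*Q²)
k = 600 (k = (-5*(-3) + 9)*(-5)² = (15 + 9)*25 = 24*25 = 600)
k + S(-9)*(-12) = 600 + (3*(-9)²)*(-12) = 600 + (3*81)*(-12) = 600 + 243*(-12) = 600 - 2916 = -2316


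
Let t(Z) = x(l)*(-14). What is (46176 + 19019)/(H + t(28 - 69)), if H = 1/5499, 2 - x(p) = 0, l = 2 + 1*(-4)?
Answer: -358507305/153971 ≈ -2328.4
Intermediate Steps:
l = -2 (l = 2 - 4 = -2)
x(p) = 2 (x(p) = 2 - 1*0 = 2 + 0 = 2)
H = 1/5499 ≈ 0.00018185
t(Z) = -28 (t(Z) = 2*(-14) = -28)
(46176 + 19019)/(H + t(28 - 69)) = (46176 + 19019)/(1/5499 - 28) = 65195/(-153971/5499) = 65195*(-5499/153971) = -358507305/153971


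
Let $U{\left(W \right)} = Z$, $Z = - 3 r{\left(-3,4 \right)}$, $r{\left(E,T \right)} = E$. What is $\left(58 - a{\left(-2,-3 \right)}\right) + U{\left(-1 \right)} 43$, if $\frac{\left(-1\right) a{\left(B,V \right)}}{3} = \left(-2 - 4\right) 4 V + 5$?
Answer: $676$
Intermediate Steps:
$a{\left(B,V \right)} = -15 + 72 V$ ($a{\left(B,V \right)} = - 3 \left(\left(-2 - 4\right) 4 V + 5\right) = - 3 \left(\left(-6\right) 4 V + 5\right) = - 3 \left(- 24 V + 5\right) = - 3 \left(5 - 24 V\right) = -15 + 72 V$)
$Z = 9$ ($Z = \left(-3\right) \left(-3\right) = 9$)
$U{\left(W \right)} = 9$
$\left(58 - a{\left(-2,-3 \right)}\right) + U{\left(-1 \right)} 43 = \left(58 - \left(-15 + 72 \left(-3\right)\right)\right) + 9 \cdot 43 = \left(58 - \left(-15 - 216\right)\right) + 387 = \left(58 - -231\right) + 387 = \left(58 + 231\right) + 387 = 289 + 387 = 676$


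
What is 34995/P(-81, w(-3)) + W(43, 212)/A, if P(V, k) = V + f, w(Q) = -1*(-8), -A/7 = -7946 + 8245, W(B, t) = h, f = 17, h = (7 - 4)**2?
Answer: -73245111/133952 ≈ -546.80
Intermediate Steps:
h = 9 (h = 3**2 = 9)
W(B, t) = 9
A = -2093 (A = -7*(-7946 + 8245) = -7*299 = -2093)
w(Q) = 8
P(V, k) = 17 + V (P(V, k) = V + 17 = 17 + V)
34995/P(-81, w(-3)) + W(43, 212)/A = 34995/(17 - 81) + 9/(-2093) = 34995/(-64) + 9*(-1/2093) = 34995*(-1/64) - 9/2093 = -34995/64 - 9/2093 = -73245111/133952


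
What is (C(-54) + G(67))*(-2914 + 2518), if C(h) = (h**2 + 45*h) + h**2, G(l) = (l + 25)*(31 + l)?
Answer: -4917528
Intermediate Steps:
G(l) = (25 + l)*(31 + l)
C(h) = 2*h**2 + 45*h
(C(-54) + G(67))*(-2914 + 2518) = (-54*(45 + 2*(-54)) + (775 + 67**2 + 56*67))*(-2914 + 2518) = (-54*(45 - 108) + (775 + 4489 + 3752))*(-396) = (-54*(-63) + 9016)*(-396) = (3402 + 9016)*(-396) = 12418*(-396) = -4917528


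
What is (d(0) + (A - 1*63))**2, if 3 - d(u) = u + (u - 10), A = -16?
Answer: 4356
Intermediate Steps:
d(u) = 13 - 2*u (d(u) = 3 - (u + (u - 10)) = 3 - (u + (-10 + u)) = 3 - (-10 + 2*u) = 3 + (10 - 2*u) = 13 - 2*u)
(d(0) + (A - 1*63))**2 = ((13 - 2*0) + (-16 - 1*63))**2 = ((13 + 0) + (-16 - 63))**2 = (13 - 79)**2 = (-66)**2 = 4356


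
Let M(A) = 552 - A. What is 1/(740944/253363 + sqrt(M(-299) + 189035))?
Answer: -93863897336/6094383438892599 + 1219663385611*sqrt(526)/12188766877785198 ≈ 0.0022795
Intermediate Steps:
1/(740944/253363 + sqrt(M(-299) + 189035)) = 1/(740944/253363 + sqrt((552 - 1*(-299)) + 189035)) = 1/(740944*(1/253363) + sqrt((552 + 299) + 189035)) = 1/(740944/253363 + sqrt(851 + 189035)) = 1/(740944/253363 + sqrt(189886)) = 1/(740944/253363 + 19*sqrt(526))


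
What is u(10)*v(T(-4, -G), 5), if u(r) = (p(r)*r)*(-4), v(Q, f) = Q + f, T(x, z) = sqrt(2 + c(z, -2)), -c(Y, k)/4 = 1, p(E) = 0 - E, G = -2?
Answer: 2000 + 400*I*sqrt(2) ≈ 2000.0 + 565.69*I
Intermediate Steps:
p(E) = -E
c(Y, k) = -4 (c(Y, k) = -4*1 = -4)
T(x, z) = I*sqrt(2) (T(x, z) = sqrt(2 - 4) = sqrt(-2) = I*sqrt(2))
u(r) = 4*r**2 (u(r) = ((-r)*r)*(-4) = -r**2*(-4) = 4*r**2)
u(10)*v(T(-4, -G), 5) = (4*10**2)*(I*sqrt(2) + 5) = (4*100)*(5 + I*sqrt(2)) = 400*(5 + I*sqrt(2)) = 2000 + 400*I*sqrt(2)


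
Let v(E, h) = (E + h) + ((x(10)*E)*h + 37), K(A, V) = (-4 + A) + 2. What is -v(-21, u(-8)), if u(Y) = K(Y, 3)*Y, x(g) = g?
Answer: 16704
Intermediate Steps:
K(A, V) = -2 + A
u(Y) = Y*(-2 + Y) (u(Y) = (-2 + Y)*Y = Y*(-2 + Y))
v(E, h) = 37 + E + h + 10*E*h (v(E, h) = (E + h) + ((10*E)*h + 37) = (E + h) + (10*E*h + 37) = (E + h) + (37 + 10*E*h) = 37 + E + h + 10*E*h)
-v(-21, u(-8)) = -(37 - 21 - 8*(-2 - 8) + 10*(-21)*(-8*(-2 - 8))) = -(37 - 21 - 8*(-10) + 10*(-21)*(-8*(-10))) = -(37 - 21 + 80 + 10*(-21)*80) = -(37 - 21 + 80 - 16800) = -1*(-16704) = 16704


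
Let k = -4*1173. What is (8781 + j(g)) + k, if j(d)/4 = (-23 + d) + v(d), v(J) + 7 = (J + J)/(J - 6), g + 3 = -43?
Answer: 49297/13 ≈ 3792.1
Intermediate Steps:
g = -46 (g = -3 - 43 = -46)
k = -4692
v(J) = -7 + 2*J/(-6 + J) (v(J) = -7 + (J + J)/(J - 6) = -7 + (2*J)/(-6 + J) = -7 + 2*J/(-6 + J))
j(d) = -92 + 4*d + 4*(42 - 5*d)/(-6 + d) (j(d) = 4*((-23 + d) + (42 - 5*d)/(-6 + d)) = 4*(-23 + d + (42 - 5*d)/(-6 + d)) = -92 + 4*d + 4*(42 - 5*d)/(-6 + d))
(8781 + j(g)) + k = (8781 + 4*(180 + (-46)² - 34*(-46))/(-6 - 46)) - 4692 = (8781 + 4*(180 + 2116 + 1564)/(-52)) - 4692 = (8781 + 4*(-1/52)*3860) - 4692 = (8781 - 3860/13) - 4692 = 110293/13 - 4692 = 49297/13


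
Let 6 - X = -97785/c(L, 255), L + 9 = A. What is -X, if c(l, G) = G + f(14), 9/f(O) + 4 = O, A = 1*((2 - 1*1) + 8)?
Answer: -331068/853 ≈ -388.12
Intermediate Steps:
A = 9 (A = 1*((2 - 1) + 8) = 1*(1 + 8) = 1*9 = 9)
f(O) = 9/(-4 + O)
L = 0 (L = -9 + 9 = 0)
c(l, G) = 9/10 + G (c(l, G) = G + 9/(-4 + 14) = G + 9/10 = 9/10 + G)
X = 331068/853 (X = 6 - (-97785)/(9/10 + 255) = 6 - (-97785)/2559/10 = 6 - (-97785)*10/2559 = 6 - 1*(-325950/853) = 6 + 325950/853 = 331068/853 ≈ 388.12)
-X = -1*331068/853 = -331068/853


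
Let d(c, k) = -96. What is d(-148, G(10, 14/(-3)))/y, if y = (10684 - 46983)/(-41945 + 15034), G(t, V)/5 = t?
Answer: -2583456/36299 ≈ -71.172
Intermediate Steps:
G(t, V) = 5*t
y = 36299/26911 (y = -36299/(-26911) = -36299*(-1/26911) = 36299/26911 ≈ 1.3489)
d(-148, G(10, 14/(-3)))/y = -96/36299/26911 = -96*26911/36299 = -2583456/36299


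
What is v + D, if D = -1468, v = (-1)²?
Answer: -1467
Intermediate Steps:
v = 1
v + D = 1 - 1468 = -1467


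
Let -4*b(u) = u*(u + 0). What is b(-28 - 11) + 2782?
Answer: 9607/4 ≈ 2401.8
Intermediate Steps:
b(u) = -u²/4 (b(u) = -u*(u + 0)/4 = -u*u/4 = -u²/4)
b(-28 - 11) + 2782 = -(-28 - 11)²/4 + 2782 = -¼*(-39)² + 2782 = -¼*1521 + 2782 = -1521/4 + 2782 = 9607/4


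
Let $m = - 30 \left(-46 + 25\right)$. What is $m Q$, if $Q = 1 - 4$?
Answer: $-1890$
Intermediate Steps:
$m = 630$ ($m = \left(-30\right) \left(-21\right) = 630$)
$Q = -3$ ($Q = 1 - 4 = -3$)
$m Q = 630 \left(-3\right) = -1890$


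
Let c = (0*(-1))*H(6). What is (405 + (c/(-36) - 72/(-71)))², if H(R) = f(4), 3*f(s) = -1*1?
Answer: 830995929/5041 ≈ 1.6485e+5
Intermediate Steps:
f(s) = -⅓ (f(s) = (-1*1)/3 = (⅓)*(-1) = -⅓)
H(R) = -⅓
c = 0 (c = (0*(-1))*(-⅓) = 0*(-⅓) = 0)
(405 + (c/(-36) - 72/(-71)))² = (405 + (0/(-36) - 72/(-71)))² = (405 + (0*(-1/36) - 72*(-1/71)))² = (405 + (0 + 72/71))² = (405 + 72/71)² = (28827/71)² = 830995929/5041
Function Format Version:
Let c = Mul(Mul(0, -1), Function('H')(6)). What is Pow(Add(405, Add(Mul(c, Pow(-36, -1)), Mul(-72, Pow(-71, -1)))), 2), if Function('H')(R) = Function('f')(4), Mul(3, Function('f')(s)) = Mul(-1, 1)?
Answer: Rational(830995929, 5041) ≈ 1.6485e+5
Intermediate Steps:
Function('f')(s) = Rational(-1, 3) (Function('f')(s) = Mul(Rational(1, 3), Mul(-1, 1)) = Mul(Rational(1, 3), -1) = Rational(-1, 3))
Function('H')(R) = Rational(-1, 3)
c = 0 (c = Mul(Mul(0, -1), Rational(-1, 3)) = Mul(0, Rational(-1, 3)) = 0)
Pow(Add(405, Add(Mul(c, Pow(-36, -1)), Mul(-72, Pow(-71, -1)))), 2) = Pow(Add(405, Add(Mul(0, Pow(-36, -1)), Mul(-72, Pow(-71, -1)))), 2) = Pow(Add(405, Add(Mul(0, Rational(-1, 36)), Mul(-72, Rational(-1, 71)))), 2) = Pow(Add(405, Add(0, Rational(72, 71))), 2) = Pow(Add(405, Rational(72, 71)), 2) = Pow(Rational(28827, 71), 2) = Rational(830995929, 5041)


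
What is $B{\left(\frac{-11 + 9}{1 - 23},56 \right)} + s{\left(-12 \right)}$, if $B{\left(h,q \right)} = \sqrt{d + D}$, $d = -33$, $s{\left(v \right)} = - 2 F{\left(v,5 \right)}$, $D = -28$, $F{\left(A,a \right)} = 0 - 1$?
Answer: $2 + i \sqrt{61} \approx 2.0 + 7.8102 i$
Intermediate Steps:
$F{\left(A,a \right)} = -1$ ($F{\left(A,a \right)} = 0 - 1 = -1$)
$s{\left(v \right)} = 2$ ($s{\left(v \right)} = \left(-2\right) \left(-1\right) = 2$)
$B{\left(h,q \right)} = i \sqrt{61}$ ($B{\left(h,q \right)} = \sqrt{-33 - 28} = \sqrt{-61} = i \sqrt{61}$)
$B{\left(\frac{-11 + 9}{1 - 23},56 \right)} + s{\left(-12 \right)} = i \sqrt{61} + 2 = 2 + i \sqrt{61}$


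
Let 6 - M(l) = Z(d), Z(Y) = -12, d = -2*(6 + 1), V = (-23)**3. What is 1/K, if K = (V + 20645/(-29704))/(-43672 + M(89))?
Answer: 1296698416/361429213 ≈ 3.5877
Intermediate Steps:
V = -12167
d = -14 (d = -2*7 = -14)
M(l) = 18 (M(l) = 6 - 1*(-12) = 6 + 12 = 18)
K = 361429213/1296698416 (K = (-12167 + 20645/(-29704))/(-43672 + 18) = (-12167 + 20645*(-1/29704))/(-43654) = (-12167 - 20645/29704)*(-1/43654) = -361429213/29704*(-1/43654) = 361429213/1296698416 ≈ 0.27873)
1/K = 1/(361429213/1296698416) = 1296698416/361429213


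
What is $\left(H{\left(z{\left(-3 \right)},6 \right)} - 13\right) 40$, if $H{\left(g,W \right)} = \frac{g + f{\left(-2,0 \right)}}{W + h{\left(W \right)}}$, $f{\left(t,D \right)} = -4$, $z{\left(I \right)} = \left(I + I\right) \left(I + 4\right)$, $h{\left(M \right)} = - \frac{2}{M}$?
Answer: $- \frac{10040}{17} \approx -590.59$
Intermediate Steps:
$z{\left(I \right)} = 2 I \left(4 + I\right)$
$H{\left(g,W \right)} = \frac{-4 + g}{W - \frac{2}{W}}$ ($H{\left(g,W \right)} = \frac{g - 4}{W - \frac{2}{W}} = \frac{-4 + g}{W - \frac{2}{W}}$)
$\left(H{\left(z{\left(-3 \right)},6 \right)} - 13\right) 40 = \left(\frac{6 \left(-4 + 2 \left(-3\right) \left(4 - 3\right)\right)}{-2 + 6^{2}} - 13\right) 40 = \left(\frac{6 \left(-4 + 2 \left(-3\right) 1\right)}{-2 + 36} - 13\right) 40 = \left(\frac{6 \left(-4 - 6\right)}{34} - 13\right) 40 = \left(6 \cdot \frac{1}{34} \left(-10\right) - 13\right) 40 = \left(- \frac{30}{17} - 13\right) 40 = \left(- \frac{251}{17}\right) 40 = - \frac{10040}{17}$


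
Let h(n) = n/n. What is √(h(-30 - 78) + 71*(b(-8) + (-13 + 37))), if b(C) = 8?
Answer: √2273 ≈ 47.676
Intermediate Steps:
h(n) = 1
√(h(-30 - 78) + 71*(b(-8) + (-13 + 37))) = √(1 + 71*(8 + (-13 + 37))) = √(1 + 71*(8 + 24)) = √(1 + 71*32) = √(1 + 2272) = √2273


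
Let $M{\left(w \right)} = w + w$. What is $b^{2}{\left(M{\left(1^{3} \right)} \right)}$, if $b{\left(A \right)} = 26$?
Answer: $676$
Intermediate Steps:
$M{\left(w \right)} = 2 w$
$b^{2}{\left(M{\left(1^{3} \right)} \right)} = 26^{2} = 676$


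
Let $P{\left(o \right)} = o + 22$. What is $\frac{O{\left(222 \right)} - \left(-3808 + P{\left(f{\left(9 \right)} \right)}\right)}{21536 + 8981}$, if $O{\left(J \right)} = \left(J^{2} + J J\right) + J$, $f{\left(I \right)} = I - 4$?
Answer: $\frac{102571}{30517} \approx 3.3611$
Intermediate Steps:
$f{\left(I \right)} = -4 + I$
$P{\left(o \right)} = 22 + o$
$O{\left(J \right)} = J + 2 J^{2}$ ($O{\left(J \right)} = \left(J^{2} + J^{2}\right) + J = 2 J^{2} + J = J + 2 J^{2}$)
$\frac{O{\left(222 \right)} - \left(-3808 + P{\left(f{\left(9 \right)} \right)}\right)}{21536 + 8981} = \frac{222 \left(1 + 2 \cdot 222\right) + \left(3808 - \left(22 + \left(-4 + 9\right)\right)\right)}{21536 + 8981} = \frac{222 \left(1 + 444\right) + \left(3808 - \left(22 + 5\right)\right)}{30517} = \left(222 \cdot 445 + \left(3808 - 27\right)\right) \frac{1}{30517} = \left(98790 + \left(3808 - 27\right)\right) \frac{1}{30517} = \left(98790 + 3781\right) \frac{1}{30517} = 102571 \cdot \frac{1}{30517} = \frac{102571}{30517}$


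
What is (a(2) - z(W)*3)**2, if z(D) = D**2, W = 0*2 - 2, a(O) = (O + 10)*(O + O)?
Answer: 1296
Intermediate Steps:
a(O) = 2*O*(10 + O) (a(O) = (10 + O)*(2*O) = 2*O*(10 + O))
W = -2 (W = 0 - 2 = -2)
(a(2) - z(W)*3)**2 = (2*2*(10 + 2) - 1*(-2)**2*3)**2 = (2*2*12 - 1*4*3)**2 = (48 - 4*3)**2 = (48 - 12)**2 = 36**2 = 1296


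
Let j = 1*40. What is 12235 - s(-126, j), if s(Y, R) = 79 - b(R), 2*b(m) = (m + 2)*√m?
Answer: 12156 + 42*√10 ≈ 12289.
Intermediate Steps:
j = 40
b(m) = √m*(2 + m)/2 (b(m) = ((m + 2)*√m)/2 = ((2 + m)*√m)/2 = (√m*(2 + m))/2 = √m*(2 + m)/2)
s(Y, R) = 79 - √R*(2 + R)/2
12235 - s(-126, j) = 12235 - (79 - √40*(2 + 40)/2) = 12235 - (79 - ½*2*√10*42) = 12235 - (79 - 42*√10) = 12235 + (-79 + 42*√10) = 12156 + 42*√10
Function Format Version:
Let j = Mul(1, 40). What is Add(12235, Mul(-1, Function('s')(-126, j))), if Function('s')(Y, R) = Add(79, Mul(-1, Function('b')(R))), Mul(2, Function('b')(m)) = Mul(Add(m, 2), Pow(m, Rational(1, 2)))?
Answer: Add(12156, Mul(42, Pow(10, Rational(1, 2)))) ≈ 12289.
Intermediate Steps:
j = 40
Function('b')(m) = Mul(Rational(1, 2), Pow(m, Rational(1, 2)), Add(2, m)) (Function('b')(m) = Mul(Rational(1, 2), Mul(Add(m, 2), Pow(m, Rational(1, 2)))) = Mul(Rational(1, 2), Mul(Add(2, m), Pow(m, Rational(1, 2)))) = Mul(Rational(1, 2), Mul(Pow(m, Rational(1, 2)), Add(2, m))) = Mul(Rational(1, 2), Pow(m, Rational(1, 2)), Add(2, m)))
Function('s')(Y, R) = Add(79, Mul(Rational(-1, 2), Pow(R, Rational(1, 2)), Add(2, R))) (Function('s')(Y, R) = Add(79, Mul(-1, Mul(Rational(1, 2), Pow(R, Rational(1, 2)), Add(2, R)))) = Add(79, Mul(Rational(-1, 2), Pow(R, Rational(1, 2)), Add(2, R))))
Add(12235, Mul(-1, Function('s')(-126, j))) = Add(12235, Mul(-1, Add(79, Mul(Rational(-1, 2), Pow(40, Rational(1, 2)), Add(2, 40))))) = Add(12235, Mul(-1, Add(79, Mul(Rational(-1, 2), Mul(2, Pow(10, Rational(1, 2))), 42)))) = Add(12235, Mul(-1, Add(79, Mul(-42, Pow(10, Rational(1, 2)))))) = Add(12235, Add(-79, Mul(42, Pow(10, Rational(1, 2))))) = Add(12156, Mul(42, Pow(10, Rational(1, 2))))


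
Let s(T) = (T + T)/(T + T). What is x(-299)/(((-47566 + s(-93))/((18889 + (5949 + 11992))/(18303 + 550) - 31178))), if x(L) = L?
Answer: -58580279732/298914315 ≈ -195.98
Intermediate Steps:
s(T) = 1 (s(T) = (2*T)/((2*T)) = (2*T)*(1/(2*T)) = 1)
x(-299)/(((-47566 + s(-93))/((18889 + (5949 + 11992))/(18303 + 550) - 31178))) = -299*((18889 + (5949 + 11992))/(18303 + 550) - 31178)/(-47566 + 1) = -299/((-47565/((18889 + 17941)/18853 - 31178))) = -299/((-47565/(36830*(1/18853) - 31178))) = -299/((-47565/(36830/18853 - 31178))) = -299/((-47565/(-587762004/18853))) = -299/((-47565*(-18853/587762004))) = -299/298914315/195920668 = -299*195920668/298914315 = -58580279732/298914315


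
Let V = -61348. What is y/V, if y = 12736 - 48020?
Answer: 8821/15337 ≈ 0.57514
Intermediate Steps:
y = -35284
y/V = -35284/(-61348) = -35284*(-1/61348) = 8821/15337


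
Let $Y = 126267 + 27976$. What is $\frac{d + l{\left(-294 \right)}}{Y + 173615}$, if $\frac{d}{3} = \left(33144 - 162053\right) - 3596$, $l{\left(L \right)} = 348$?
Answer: $- \frac{132389}{109286} \approx -1.2114$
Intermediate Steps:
$Y = 154243$
$d = -397515$ ($d = 3 \left(\left(33144 - 162053\right) - 3596\right) = 3 \left(-128909 - 3596\right) = 3 \left(-132505\right) = -397515$)
$\frac{d + l{\left(-294 \right)}}{Y + 173615} = \frac{-397515 + 348}{154243 + 173615} = - \frac{397167}{327858} = \left(-397167\right) \frac{1}{327858} = - \frac{132389}{109286}$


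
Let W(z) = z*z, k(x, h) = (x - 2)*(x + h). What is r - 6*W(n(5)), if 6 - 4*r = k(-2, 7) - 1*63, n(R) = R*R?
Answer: -14911/4 ≈ -3727.8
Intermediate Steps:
k(x, h) = (-2 + x)*(h + x)
n(R) = R²
W(z) = z²
r = 89/4 (r = 3/2 - (((-2)² - 2*7 - 2*(-2) + 7*(-2)) - 1*63)/4 = 3/2 - ((4 - 14 + 4 - 14) - 63)/4 = 3/2 - (-20 - 63)/4 = 3/2 - ¼*(-83) = 3/2 + 83/4 = 89/4 ≈ 22.250)
r - 6*W(n(5)) = 89/4 - 6*(5²)² = 89/4 - 6*25² = 89/4 - 6*625 = 89/4 - 3750 = -14911/4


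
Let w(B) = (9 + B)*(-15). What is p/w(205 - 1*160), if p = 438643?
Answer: -438643/810 ≈ -541.53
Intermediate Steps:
w(B) = -135 - 15*B
p/w(205 - 1*160) = 438643/(-135 - 15*(205 - 1*160)) = 438643/(-135 - 15*(205 - 160)) = 438643/(-135 - 15*45) = 438643/(-135 - 675) = 438643/(-810) = 438643*(-1/810) = -438643/810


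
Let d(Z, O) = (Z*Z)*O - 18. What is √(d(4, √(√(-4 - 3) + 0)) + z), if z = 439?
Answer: √(421 + 16*7^(¼)*√I) ≈ 20.967 + 0.4389*I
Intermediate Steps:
d(Z, O) = -18 + O*Z² (d(Z, O) = Z²*O - 18 = O*Z² - 18 = -18 + O*Z²)
√(d(4, √(√(-4 - 3) + 0)) + z) = √((-18 + √(√(-4 - 3) + 0)*4²) + 439) = √((-18 + √(√(-7) + 0)*16) + 439) = √((-18 + √(I*√7 + 0)*16) + 439) = √((-18 + √(I*√7)*16) + 439) = √((-18 + (7^(¼)*√I)*16) + 439) = √((-18 + 16*7^(¼)*√I) + 439) = √(421 + 16*7^(¼)*√I)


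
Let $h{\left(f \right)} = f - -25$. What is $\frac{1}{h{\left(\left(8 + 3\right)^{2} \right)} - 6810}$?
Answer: $- \frac{1}{6664} \approx -0.00015006$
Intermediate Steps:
$h{\left(f \right)} = 25 + f$ ($h{\left(f \right)} = f + 25 = 25 + f$)
$\frac{1}{h{\left(\left(8 + 3\right)^{2} \right)} - 6810} = \frac{1}{\left(25 + \left(8 + 3\right)^{2}\right) - 6810} = \frac{1}{\left(25 + 11^{2}\right) - 6810} = \frac{1}{\left(25 + 121\right) - 6810} = \frac{1}{146 - 6810} = \frac{1}{-6664} = - \frac{1}{6664}$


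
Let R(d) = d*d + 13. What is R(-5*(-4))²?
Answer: 170569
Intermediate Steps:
R(d) = 13 + d² (R(d) = d² + 13 = 13 + d²)
R(-5*(-4))² = (13 + (-5*(-4))²)² = (13 + 20²)² = (13 + 400)² = 413² = 170569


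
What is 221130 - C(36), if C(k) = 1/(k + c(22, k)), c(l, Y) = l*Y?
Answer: 183095639/828 ≈ 2.2113e+5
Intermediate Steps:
c(l, Y) = Y*l
C(k) = 1/(23*k) (C(k) = 1/(k + k*22) = 1/(k + 22*k) = 1/(23*k))
221130 - C(36) = 221130 - 1/(23*36) = 221130 - 1*1/828 = 221130 - 1/828 = 183095639/828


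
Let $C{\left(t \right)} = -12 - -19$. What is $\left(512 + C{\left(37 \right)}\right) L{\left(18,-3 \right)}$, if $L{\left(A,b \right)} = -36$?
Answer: $-18684$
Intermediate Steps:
$C{\left(t \right)} = 7$ ($C{\left(t \right)} = -12 + 19 = 7$)
$\left(512 + C{\left(37 \right)}\right) L{\left(18,-3 \right)} = \left(512 + 7\right) \left(-36\right) = 519 \left(-36\right) = -18684$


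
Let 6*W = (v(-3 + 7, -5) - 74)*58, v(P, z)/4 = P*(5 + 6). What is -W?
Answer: -986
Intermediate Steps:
v(P, z) = 44*P (v(P, z) = 4*(P*(5 + 6)) = 4*(P*11) = 4*(11*P) = 44*P)
W = 986 (W = ((44*(-3 + 7) - 74)*58)/6 = ((44*4 - 74)*58)/6 = ((176 - 74)*58)/6 = (102*58)/6 = (⅙)*5916 = 986)
-W = -1*986 = -986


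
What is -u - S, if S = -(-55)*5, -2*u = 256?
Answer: -147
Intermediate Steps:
u = -128 (u = -½*256 = -128)
S = 275 (S = -55*(-5) = 275)
-u - S = -1*(-128) - 1*275 = 128 - 275 = -147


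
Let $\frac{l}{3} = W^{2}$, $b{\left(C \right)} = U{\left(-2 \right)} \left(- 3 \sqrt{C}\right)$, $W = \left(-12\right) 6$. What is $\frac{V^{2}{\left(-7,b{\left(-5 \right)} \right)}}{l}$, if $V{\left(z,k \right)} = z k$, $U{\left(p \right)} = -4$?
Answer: $- \frac{245}{108} \approx -2.2685$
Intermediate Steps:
$W = -72$
$b{\left(C \right)} = 12 \sqrt{C}$ ($b{\left(C \right)} = - 4 \left(- 3 \sqrt{C}\right) = 12 \sqrt{C}$)
$V{\left(z,k \right)} = k z$
$l = 15552$ ($l = 3 \left(-72\right)^{2} = 3 \cdot 5184 = 15552$)
$\frac{V^{2}{\left(-7,b{\left(-5 \right)} \right)}}{l} = \frac{\left(12 \sqrt{-5} \left(-7\right)\right)^{2}}{15552} = \left(12 i \sqrt{5} \left(-7\right)\right)^{2} \cdot \frac{1}{15552} = \left(- 84 i \sqrt{5}\right)^{2} \cdot \frac{1}{15552} = \left(-35280\right) \frac{1}{15552} = - \frac{245}{108}$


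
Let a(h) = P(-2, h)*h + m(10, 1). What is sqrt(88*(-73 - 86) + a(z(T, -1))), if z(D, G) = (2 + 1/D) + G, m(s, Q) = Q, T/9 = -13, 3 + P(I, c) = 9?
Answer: I*sqrt(21271263)/39 ≈ 118.26*I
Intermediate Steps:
P(I, c) = 6 (P(I, c) = -3 + 9 = 6)
T = -117 (T = 9*(-13) = -117)
z(D, G) = 2 + G + 1/D
a(h) = 1 + 6*h (a(h) = 6*h + 1 = 1 + 6*h)
sqrt(88*(-73 - 86) + a(z(T, -1))) = sqrt(88*(-73 - 86) + (1 + 6*(2 - 1 + 1/(-117)))) = sqrt(88*(-159) + (1 + 6*(2 - 1 - 1/117))) = sqrt(-13992 + (1 + 6*(116/117))) = sqrt(-13992 + (1 + 232/39)) = sqrt(-13992 + 271/39) = sqrt(-545417/39) = I*sqrt(21271263)/39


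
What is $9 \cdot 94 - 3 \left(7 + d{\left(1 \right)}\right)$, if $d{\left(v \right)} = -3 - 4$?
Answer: $846$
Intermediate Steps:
$d{\left(v \right)} = -7$ ($d{\left(v \right)} = -3 - 4 = -7$)
$9 \cdot 94 - 3 \left(7 + d{\left(1 \right)}\right) = 9 \cdot 94 - 3 \left(7 - 7\right) = 846 - 0 = 846 + 0 = 846$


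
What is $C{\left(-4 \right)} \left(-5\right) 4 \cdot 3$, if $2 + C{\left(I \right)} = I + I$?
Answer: $600$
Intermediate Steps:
$C{\left(I \right)} = -2 + 2 I$ ($C{\left(I \right)} = -2 + \left(I + I\right) = -2 + 2 I$)
$C{\left(-4 \right)} \left(-5\right) 4 \cdot 3 = \left(-2 + 2 \left(-4\right)\right) \left(-5\right) 4 \cdot 3 = \left(-2 - 8\right) \left(\left(-20\right) 3\right) = \left(-10\right) \left(-60\right) = 600$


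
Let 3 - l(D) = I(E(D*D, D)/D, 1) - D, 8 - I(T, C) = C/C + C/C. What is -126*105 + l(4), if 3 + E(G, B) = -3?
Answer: -13229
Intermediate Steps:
E(G, B) = -6 (E(G, B) = -3 - 3 = -6)
I(T, C) = 6 (I(T, C) = 8 - (C/C + C/C) = 8 - (1 + 1) = 8 - 1*2 = 8 - 2 = 6)
l(D) = -3 + D (l(D) = 3 - (6 - D) = 3 + (-6 + D) = -3 + D)
-126*105 + l(4) = -126*105 + (-3 + 4) = -13230 + 1 = -13229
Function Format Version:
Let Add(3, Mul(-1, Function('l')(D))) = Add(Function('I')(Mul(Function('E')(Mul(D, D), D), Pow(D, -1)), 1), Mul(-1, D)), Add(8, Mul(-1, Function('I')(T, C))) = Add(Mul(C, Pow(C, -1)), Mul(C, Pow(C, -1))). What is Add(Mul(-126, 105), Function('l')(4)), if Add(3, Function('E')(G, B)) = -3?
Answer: -13229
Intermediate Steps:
Function('E')(G, B) = -6 (Function('E')(G, B) = Add(-3, -3) = -6)
Function('I')(T, C) = 6 (Function('I')(T, C) = Add(8, Mul(-1, Add(Mul(C, Pow(C, -1)), Mul(C, Pow(C, -1))))) = Add(8, Mul(-1, Add(1, 1))) = Add(8, Mul(-1, 2)) = Add(8, -2) = 6)
Function('l')(D) = Add(-3, D) (Function('l')(D) = Add(3, Mul(-1, Add(6, Mul(-1, D)))) = Add(3, Add(-6, D)) = Add(-3, D))
Add(Mul(-126, 105), Function('l')(4)) = Add(Mul(-126, 105), Add(-3, 4)) = Add(-13230, 1) = -13229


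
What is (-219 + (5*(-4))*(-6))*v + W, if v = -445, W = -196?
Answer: 43859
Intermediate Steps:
(-219 + (5*(-4))*(-6))*v + W = (-219 + (5*(-4))*(-6))*(-445) - 196 = (-219 - 20*(-6))*(-445) - 196 = (-219 + 120)*(-445) - 196 = -99*(-445) - 196 = 44055 - 196 = 43859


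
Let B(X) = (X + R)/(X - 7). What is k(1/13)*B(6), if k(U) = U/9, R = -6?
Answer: 0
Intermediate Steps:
k(U) = U/9 (k(U) = U*(⅑) = U/9)
B(X) = (-6 + X)/(-7 + X) (B(X) = (X - 6)/(X - 7) = (-6 + X)/(-7 + X))
k(1/13)*B(6) = ((⅑)/13)*((-6 + 6)/(-7 + 6)) = ((⅑)*(1/13))*(0/(-1)) = (-1*0)/117 = (1/117)*0 = 0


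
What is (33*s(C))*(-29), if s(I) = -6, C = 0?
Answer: 5742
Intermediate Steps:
(33*s(C))*(-29) = (33*(-6))*(-29) = -198*(-29) = 5742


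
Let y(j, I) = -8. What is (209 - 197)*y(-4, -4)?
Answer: -96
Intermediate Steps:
(209 - 197)*y(-4, -4) = (209 - 197)*(-8) = 12*(-8) = -96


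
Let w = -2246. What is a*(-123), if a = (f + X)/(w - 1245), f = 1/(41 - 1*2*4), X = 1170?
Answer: 1583051/38401 ≈ 41.224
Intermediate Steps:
f = 1/33 (f = 1/(41 - 2*4) = 1/(41 - 1*8) = 1/(41 - 8) = 1/33 ≈ 0.030303)
a = -38611/115203 (a = (1/33 + 1170)/(-2246 - 1245) = (38611/33)/(-3491) = (38611/33)*(-1/3491) = -38611/115203 ≈ -0.33516)
a*(-123) = -38611/115203*(-123) = 1583051/38401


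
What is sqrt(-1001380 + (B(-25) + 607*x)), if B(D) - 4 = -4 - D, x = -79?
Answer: 2*I*sqrt(262327) ≈ 1024.4*I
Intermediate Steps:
B(D) = -D (B(D) = 4 + (-4 - D) = -D)
sqrt(-1001380 + (B(-25) + 607*x)) = sqrt(-1001380 + (-1*(-25) + 607*(-79))) = sqrt(-1001380 + (25 - 47953)) = sqrt(-1001380 - 47928) = sqrt(-1049308) = 2*I*sqrt(262327)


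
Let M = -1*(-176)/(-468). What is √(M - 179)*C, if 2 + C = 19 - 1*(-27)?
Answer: 44*I*√272831/39 ≈ 589.3*I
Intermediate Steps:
C = 44 (C = -2 + (19 - 1*(-27)) = -2 + (19 + 27) = -2 + 46 = 44)
M = -44/117 (M = 176*(-1/468) = -44/117 ≈ -0.37607)
√(M - 179)*C = √(-44/117 - 179)*44 = √(-20987/117)*44 = (I*√272831/39)*44 = 44*I*√272831/39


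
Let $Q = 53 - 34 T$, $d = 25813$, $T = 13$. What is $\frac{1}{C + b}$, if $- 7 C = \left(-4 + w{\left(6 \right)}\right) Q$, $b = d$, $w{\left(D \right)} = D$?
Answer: $\frac{7}{181469} \approx 3.8574 \cdot 10^{-5}$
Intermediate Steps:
$Q = -389$ ($Q = 53 - 442 = -389$)
$b = 25813$
$C = \frac{778}{7}$ ($C = - \frac{\left(-4 + 6\right) \left(-389\right)}{7} = - \frac{2 \left(-389\right)}{7} = \left(- \frac{1}{7}\right) \left(-778\right) = \frac{778}{7} \approx 111.14$)
$\frac{1}{C + b} = \frac{1}{\frac{778}{7} + 25813} = \frac{1}{\frac{181469}{7}} = \frac{7}{181469}$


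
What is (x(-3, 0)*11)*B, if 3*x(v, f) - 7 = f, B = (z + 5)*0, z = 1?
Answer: 0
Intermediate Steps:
B = 0 (B = (1 + 5)*0 = 6*0 = 0)
x(v, f) = 7/3 + f/3
(x(-3, 0)*11)*B = ((7/3 + (1/3)*0)*11)*0 = ((7/3 + 0)*11)*0 = ((7/3)*11)*0 = (77/3)*0 = 0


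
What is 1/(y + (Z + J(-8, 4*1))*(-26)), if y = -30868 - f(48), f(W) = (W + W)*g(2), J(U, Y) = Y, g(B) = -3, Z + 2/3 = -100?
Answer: -3/84200 ≈ -3.5629e-5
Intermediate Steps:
Z = -302/3 (Z = -⅔ - 100 = -302/3 ≈ -100.67)
f(W) = -6*W (f(W) = (W + W)*(-3) = (2*W)*(-3) = -6*W)
y = -30580 (y = -30868 - (-6)*48 = -30868 - 1*(-288) = -30868 + 288 = -30580)
1/(y + (Z + J(-8, 4*1))*(-26)) = 1/(-30580 + (-302/3 + 4*1)*(-26)) = 1/(-30580 + (-302/3 + 4)*(-26)) = 1/(-30580 - 290/3*(-26)) = 1/(-30580 + 7540/3) = 1/(-84200/3) = -3/84200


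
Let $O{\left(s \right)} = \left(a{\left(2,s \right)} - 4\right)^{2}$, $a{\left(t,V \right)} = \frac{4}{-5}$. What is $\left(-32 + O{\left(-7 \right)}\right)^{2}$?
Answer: $\frac{50176}{625} \approx 80.282$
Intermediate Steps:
$a{\left(t,V \right)} = - \frac{4}{5}$ ($a{\left(t,V \right)} = 4 \left(- \frac{1}{5}\right) = - \frac{4}{5}$)
$O{\left(s \right)} = \frac{576}{25}$ ($O{\left(s \right)} = \left(- \frac{4}{5} - 4\right)^{2} = \left(- \frac{24}{5}\right)^{2} = \frac{576}{25}$)
$\left(-32 + O{\left(-7 \right)}\right)^{2} = \left(-32 + \frac{576}{25}\right)^{2} = \left(- \frac{224}{25}\right)^{2} = \frac{50176}{625}$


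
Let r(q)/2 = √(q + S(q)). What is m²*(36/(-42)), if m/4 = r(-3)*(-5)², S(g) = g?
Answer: 1440000/7 ≈ 2.0571e+5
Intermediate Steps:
r(q) = 2*√2*√q (r(q) = 2*√(q + q) = 2*√(2*q) = 2*(√2*√q) = 2*√2*√q)
m = 200*I*√6 (m = 4*((2*√2*√(-3))*(-5)²) = 4*((2*√2*(I*√3))*25) = 4*((2*I*√6)*25) = 4*(50*I*√6) = 200*I*√6 ≈ 489.9*I)
m²*(36/(-42)) = (200*I*√6)²*(36/(-42)) = -8640000*(-1)/42 = -240000*(-6/7) = 1440000/7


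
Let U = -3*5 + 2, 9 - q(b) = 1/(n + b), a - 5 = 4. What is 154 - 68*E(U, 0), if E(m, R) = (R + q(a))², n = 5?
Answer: -258079/49 ≈ -5266.9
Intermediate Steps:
a = 9 (a = 5 + 4 = 9)
q(b) = 9 - 1/(5 + b)
U = -13 (U = -15 + 2 = -13)
E(m, R) = (125/14 + R)² (E(m, R) = (R + (44 + 9*9)/(5 + 9))² = (R + (44 + 81)/14)² = (R + (1/14)*125)² = (R + 125/14)² = (125/14 + R)²)
154 - 68*E(U, 0) = 154 - 17*(125 + 14*0)²/49 = 154 - 17*(125 + 0)²/49 = 154 - 17*125²/49 = 154 - 17*15625/49 = 154 - 68*15625/196 = 154 - 265625/49 = -258079/49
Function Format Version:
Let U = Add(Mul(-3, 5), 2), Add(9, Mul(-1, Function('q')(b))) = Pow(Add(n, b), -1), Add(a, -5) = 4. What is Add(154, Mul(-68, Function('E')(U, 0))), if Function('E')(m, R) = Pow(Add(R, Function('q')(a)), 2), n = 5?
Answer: Rational(-258079, 49) ≈ -5266.9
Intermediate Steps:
a = 9 (a = Add(5, 4) = 9)
Function('q')(b) = Add(9, Mul(-1, Pow(Add(5, b), -1)))
U = -13 (U = Add(-15, 2) = -13)
Function('E')(m, R) = Pow(Add(Rational(125, 14), R), 2) (Function('E')(m, R) = Pow(Add(R, Mul(Pow(Add(5, 9), -1), Add(44, Mul(9, 9)))), 2) = Pow(Add(R, Mul(Pow(14, -1), Add(44, 81))), 2) = Pow(Add(R, Mul(Rational(1, 14), 125)), 2) = Pow(Add(R, Rational(125, 14)), 2) = Pow(Add(Rational(125, 14), R), 2))
Add(154, Mul(-68, Function('E')(U, 0))) = Add(154, Mul(-68, Mul(Rational(1, 196), Pow(Add(125, Mul(14, 0)), 2)))) = Add(154, Mul(-68, Mul(Rational(1, 196), Pow(Add(125, 0), 2)))) = Add(154, Mul(-68, Mul(Rational(1, 196), Pow(125, 2)))) = Add(154, Mul(-68, Mul(Rational(1, 196), 15625))) = Add(154, Mul(-68, Rational(15625, 196))) = Add(154, Rational(-265625, 49)) = Rational(-258079, 49)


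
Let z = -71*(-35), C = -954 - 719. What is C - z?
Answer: -4158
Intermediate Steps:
C = -1673
z = 2485
C - z = -1673 - 1*2485 = -1673 - 2485 = -4158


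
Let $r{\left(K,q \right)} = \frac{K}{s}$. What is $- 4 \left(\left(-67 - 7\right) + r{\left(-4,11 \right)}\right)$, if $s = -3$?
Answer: $\frac{872}{3} \approx 290.67$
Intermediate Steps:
$r{\left(K,q \right)} = - \frac{K}{3}$ ($r{\left(K,q \right)} = \frac{K}{-3} = K \left(- \frac{1}{3}\right) = - \frac{K}{3}$)
$- 4 \left(\left(-67 - 7\right) + r{\left(-4,11 \right)}\right) = - 4 \left(\left(-67 - 7\right) - - \frac{4}{3}\right) = - 4 \left(-74 + \frac{4}{3}\right) = \left(-4\right) \left(- \frac{218}{3}\right) = \frac{872}{3}$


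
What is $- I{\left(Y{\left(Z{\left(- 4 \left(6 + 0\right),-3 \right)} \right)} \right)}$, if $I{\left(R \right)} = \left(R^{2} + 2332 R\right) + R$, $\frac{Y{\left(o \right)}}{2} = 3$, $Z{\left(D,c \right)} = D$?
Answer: $-14034$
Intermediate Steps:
$Y{\left(o \right)} = 6$ ($Y{\left(o \right)} = 2 \cdot 3 = 6$)
$I{\left(R \right)} = R^{2} + 2333 R$
$- I{\left(Y{\left(Z{\left(- 4 \left(6 + 0\right),-3 \right)} \right)} \right)} = - 6 \left(2333 + 6\right) = - 6 \cdot 2339 = \left(-1\right) 14034 = -14034$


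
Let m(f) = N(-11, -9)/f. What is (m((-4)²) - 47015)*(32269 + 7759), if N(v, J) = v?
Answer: -7527775757/4 ≈ -1.8819e+9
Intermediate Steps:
m(f) = -11/f
(m((-4)²) - 47015)*(32269 + 7759) = (-11/((-4)²) - 47015)*(32269 + 7759) = (-11/16 - 47015)*40028 = -752251/16*40028 = -7527775757/4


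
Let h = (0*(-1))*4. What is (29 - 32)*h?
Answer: 0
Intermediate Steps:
h = 0 (h = 0*4 = 0)
(29 - 32)*h = (29 - 32)*0 = -3*0 = 0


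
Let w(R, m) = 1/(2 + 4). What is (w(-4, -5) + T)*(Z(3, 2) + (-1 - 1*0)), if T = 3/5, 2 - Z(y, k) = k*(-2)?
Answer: 23/6 ≈ 3.8333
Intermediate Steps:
w(R, m) = ⅙ (w(R, m) = 1/6 = ⅙)
Z(y, k) = 2 + 2*k (Z(y, k) = 2 - k*(-2) = 2 - (-2)*k = 2 + 2*k)
T = ⅗ (T = 3*(⅕) = ⅗ ≈ 0.60000)
(w(-4, -5) + T)*(Z(3, 2) + (-1 - 1*0)) = (⅙ + ⅗)*((2 + 2*2) + (-1 - 1*0)) = 23*((2 + 4) + (-1 + 0))/30 = 23*(6 - 1)/30 = (23/30)*5 = 23/6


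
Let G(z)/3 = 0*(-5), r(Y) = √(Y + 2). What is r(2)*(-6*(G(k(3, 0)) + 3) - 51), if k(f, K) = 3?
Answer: -138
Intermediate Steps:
r(Y) = √(2 + Y)
G(z) = 0 (G(z) = 3*(0*(-5)) = 3*0 = 0)
r(2)*(-6*(G(k(3, 0)) + 3) - 51) = √(2 + 2)*(-6*(0 + 3) - 51) = √4*(-6*3 - 51) = 2*(-18 - 51) = 2*(-69) = -138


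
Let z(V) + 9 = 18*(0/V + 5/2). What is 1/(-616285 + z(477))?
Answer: -1/616249 ≈ -1.6227e-6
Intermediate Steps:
z(V) = 36 (z(V) = -9 + 18*(0/V + 5/2) = -9 + 18*(0 + 5*(1/2)) = -9 + 18*(0 + 5/2) = -9 + 18*(5/2) = -9 + 45 = 36)
1/(-616285 + z(477)) = 1/(-616285 + 36) = 1/(-616249) = -1/616249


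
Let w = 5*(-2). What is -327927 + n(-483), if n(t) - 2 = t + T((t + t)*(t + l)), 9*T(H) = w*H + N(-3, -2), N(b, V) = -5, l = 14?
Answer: -7486217/9 ≈ -8.3180e+5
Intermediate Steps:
w = -10
T(H) = -5/9 - 10*H/9 (T(H) = (-10*H - 5)/9 = (-5 - 10*H)/9 = -5/9 - 10*H/9)
n(t) = 13/9 + t - 20*t*(14 + t)/9 (n(t) = 2 + (t + (-5/9 - 10*(t + t)*(t + 14)/9)) = 2 + (t + (-5/9 - 10*2*t*(14 + t)/9)) = 2 + (t + (-5/9 - 20*t*(14 + t)/9)) = 2 + (-5/9 + t - 20*t*(14 + t)/9) = 13/9 + t - 20*t*(14 + t)/9)
-327927 + n(-483) = -327927 + (13/9 - 271/9*(-483) - 20/9*(-483)²) = -327927 + (13/9 + 43631/3 - 20/9*233289) = -327927 + (13/9 + 43631/3 - 518420) = -327927 - 4534874/9 = -7486217/9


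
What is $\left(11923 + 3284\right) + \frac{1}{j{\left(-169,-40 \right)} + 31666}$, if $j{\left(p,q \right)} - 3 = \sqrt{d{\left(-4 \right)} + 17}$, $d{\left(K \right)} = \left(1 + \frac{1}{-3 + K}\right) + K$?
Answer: $\frac{106760421789493}{7020478830} - \frac{\sqrt{679}}{7020478830} \approx 15207.0$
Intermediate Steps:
$d{\left(K \right)} = 1 + K + \frac{1}{-3 + K}$
$j{\left(p,q \right)} = 3 + \frac{\sqrt{679}}{7}$ ($j{\left(p,q \right)} = 3 + \sqrt{\frac{-2 + \left(-4\right)^{2} - -8}{-3 - 4} + 17} = 3 + \sqrt{\frac{-2 + 16 + 8}{-7} + 17} = 3 + \sqrt{\left(- \frac{1}{7}\right) 22 + 17} = 3 + \sqrt{- \frac{22}{7} + 17} = 3 + \sqrt{\frac{97}{7}} = 3 + \frac{\sqrt{679}}{7}$)
$\left(11923 + 3284\right) + \frac{1}{j{\left(-169,-40 \right)} + 31666} = \left(11923 + 3284\right) + \frac{1}{\left(3 + \frac{\sqrt{679}}{7}\right) + 31666} = 15207 + \frac{1}{31669 + \frac{\sqrt{679}}{7}}$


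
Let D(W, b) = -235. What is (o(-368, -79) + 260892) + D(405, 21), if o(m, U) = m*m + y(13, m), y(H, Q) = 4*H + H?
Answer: 396146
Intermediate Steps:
y(H, Q) = 5*H
o(m, U) = 65 + m² (o(m, U) = m*m + 5*13 = m² + 65 = 65 + m²)
(o(-368, -79) + 260892) + D(405, 21) = ((65 + (-368)²) + 260892) - 235 = ((65 + 135424) + 260892) - 235 = (135489 + 260892) - 235 = 396381 - 235 = 396146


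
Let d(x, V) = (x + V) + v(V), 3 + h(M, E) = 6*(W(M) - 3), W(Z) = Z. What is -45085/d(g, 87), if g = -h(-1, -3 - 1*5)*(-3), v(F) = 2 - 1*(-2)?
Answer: -9017/2 ≈ -4508.5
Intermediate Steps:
h(M, E) = -21 + 6*M (h(M, E) = -3 + 6*(M - 3) = -3 + 6*(-3 + M) = -3 + (-18 + 6*M) = -21 + 6*M)
v(F) = 4 (v(F) = 2 + 2 = 4)
g = -81 (g = -(-21 + 6*(-1))*(-3) = -(-21 - 6)*(-3) = -1*(-27)*(-3) = 27*(-3) = -81)
d(x, V) = 4 + V + x (d(x, V) = (x + V) + 4 = (V + x) + 4 = 4 + V + x)
-45085/d(g, 87) = -45085/(4 + 87 - 81) = -45085/10 = -45085*⅒ = -9017/2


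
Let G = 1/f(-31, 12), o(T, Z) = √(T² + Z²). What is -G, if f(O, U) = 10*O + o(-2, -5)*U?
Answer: 155/45962 + 3*√29/22981 ≈ 0.0040753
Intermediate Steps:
f(O, U) = 10*O + U*√29 (f(O, U) = 10*O + √((-2)² + (-5)²)*U = 10*O + √(4 + 25)*U = 10*O + √29*U = 10*O + U*√29)
G = 1/(-310 + 12*√29) (G = 1/(10*(-31) + 12*√29) = 1/(-310 + 12*√29) ≈ -0.0040753)
-G = -(-155/45962 - 3*√29/22981) = 155/45962 + 3*√29/22981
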